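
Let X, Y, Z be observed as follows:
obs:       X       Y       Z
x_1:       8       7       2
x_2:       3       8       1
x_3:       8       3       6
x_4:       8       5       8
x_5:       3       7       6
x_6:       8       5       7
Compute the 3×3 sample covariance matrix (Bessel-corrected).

Step 1 — column means:
  mean(X) = (8 + 3 + 8 + 8 + 3 + 8) / 6 = 38/6 = 6.3333
  mean(Y) = (7 + 8 + 3 + 5 + 7 + 5) / 6 = 35/6 = 5.8333
  mean(Z) = (2 + 1 + 6 + 8 + 6 + 7) / 6 = 30/6 = 5

Step 2 — sample covariance S[i,j] = (1/(n-1)) · Σ_k (x_{k,i} - mean_i) · (x_{k,j} - mean_j), with n-1 = 5.
  S[X,X] = ((1.6667)·(1.6667) + (-3.3333)·(-3.3333) + (1.6667)·(1.6667) + (1.6667)·(1.6667) + (-3.3333)·(-3.3333) + (1.6667)·(1.6667)) / 5 = 33.3333/5 = 6.6667
  S[X,Y] = ((1.6667)·(1.1667) + (-3.3333)·(2.1667) + (1.6667)·(-2.8333) + (1.6667)·(-0.8333) + (-3.3333)·(1.1667) + (1.6667)·(-0.8333)) / 5 = -16.6667/5 = -3.3333
  S[X,Z] = ((1.6667)·(-3) + (-3.3333)·(-4) + (1.6667)·(1) + (1.6667)·(3) + (-3.3333)·(1) + (1.6667)·(2)) / 5 = 15/5 = 3
  S[Y,Y] = ((1.1667)·(1.1667) + (2.1667)·(2.1667) + (-2.8333)·(-2.8333) + (-0.8333)·(-0.8333) + (1.1667)·(1.1667) + (-0.8333)·(-0.8333)) / 5 = 16.8333/5 = 3.3667
  S[Y,Z] = ((1.1667)·(-3) + (2.1667)·(-4) + (-2.8333)·(1) + (-0.8333)·(3) + (1.1667)·(1) + (-0.8333)·(2)) / 5 = -18/5 = -3.6
  S[Z,Z] = ((-3)·(-3) + (-4)·(-4) + (1)·(1) + (3)·(3) + (1)·(1) + (2)·(2)) / 5 = 40/5 = 8

S is symmetric (S[j,i] = S[i,j]). Assembling:

S = [[6.6667, -3.3333, 3],
 [-3.3333, 3.3667, -3.6],
 [3, -3.6, 8]]


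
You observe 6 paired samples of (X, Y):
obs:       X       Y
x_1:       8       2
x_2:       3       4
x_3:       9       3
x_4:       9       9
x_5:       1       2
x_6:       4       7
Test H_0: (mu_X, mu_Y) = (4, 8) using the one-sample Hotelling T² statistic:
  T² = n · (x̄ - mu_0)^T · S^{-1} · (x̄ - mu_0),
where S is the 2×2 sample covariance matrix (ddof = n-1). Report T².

Step 1 — sample mean vector:
  mean(X) = (8 + 3 + 9 + 9 + 1 + 4) / 6 = 34/6 = 5.6667
  mean(Y) = (2 + 4 + 3 + 9 + 2 + 7) / 6 = 27/6 = 4.5
  x̄ = (5.6667, 4.5),  deviation x̄ - mu_0 = (5.6667, 4.5) - (4, 8) = (1.6667, -3.5).

Step 2 — sample covariance matrix, S[i,j] = (1/(n-1)) · Σ_k (x_{k,i} - mean_i) · (x_{k,j} - mean_j), divisor n-1 = 5:
  S[X,X] = ((2.3333)·(2.3333) + (-2.6667)·(-2.6667) + (3.3333)·(3.3333) + (3.3333)·(3.3333) + (-4.6667)·(-4.6667) + (-1.6667)·(-1.6667)) / 5 = 59.3333/5 = 11.8667
  S[X,Y] = ((2.3333)·(-2.5) + (-2.6667)·(-0.5) + (3.3333)·(-1.5) + (3.3333)·(4.5) + (-4.6667)·(-2.5) + (-1.6667)·(2.5)) / 5 = 13/5 = 2.6
  S[Y,Y] = ((-2.5)·(-2.5) + (-0.5)·(-0.5) + (-1.5)·(-1.5) + (4.5)·(4.5) + (-2.5)·(-2.5) + (2.5)·(2.5)) / 5 = 41.5/5 = 8.3
  S = [[11.8667, 2.6],
 [2.6, 8.3]].

Step 3 — invert S. det(S) = 11.8667·8.3 - (2.6)² = 91.7333.
  S^{-1} = (1/det) · [[d, -b], [-b, a]] = [[0.0905, -0.0283],
 [-0.0283, 0.1294]].

Step 4 — quadratic form (x̄ - mu_0)^T · S^{-1} · (x̄ - mu_0):
  S^{-1} · (x̄ - mu_0) = (0.25, -0.5),
  (x̄ - mu_0)^T · [...] = (1.6667)·(0.25) + (-3.5)·(-0.5) = 2.1667.

Step 5 — scale by n: T² = 6 · 2.1667 = 13.

T² ≈ 13


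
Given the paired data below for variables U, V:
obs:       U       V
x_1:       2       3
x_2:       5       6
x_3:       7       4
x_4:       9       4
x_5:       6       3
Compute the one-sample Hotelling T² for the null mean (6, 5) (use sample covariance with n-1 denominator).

Step 1 — sample mean vector:
  mean(U) = (2 + 5 + 7 + 9 + 6) / 5 = 29/5 = 5.8
  mean(V) = (3 + 6 + 4 + 4 + 3) / 5 = 20/5 = 4
  x̄ = (5.8, 4),  deviation x̄ - mu_0 = (5.8, 4) - (6, 5) = (-0.2, -1).

Step 2 — sample covariance matrix, S[i,j] = (1/(n-1)) · Σ_k (x_{k,i} - mean_i) · (x_{k,j} - mean_j), divisor n-1 = 4:
  S[U,U] = ((-3.8)·(-3.8) + (-0.8)·(-0.8) + (1.2)·(1.2) + (3.2)·(3.2) + (0.2)·(0.2)) / 4 = 26.8/4 = 6.7
  S[U,V] = ((-3.8)·(-1) + (-0.8)·(2) + (1.2)·(0) + (3.2)·(0) + (0.2)·(-1)) / 4 = 2/4 = 0.5
  S[V,V] = ((-1)·(-1) + (2)·(2) + (0)·(0) + (0)·(0) + (-1)·(-1)) / 4 = 6/4 = 1.5
  S = [[6.7, 0.5],
 [0.5, 1.5]].

Step 3 — invert S. det(S) = 6.7·1.5 - (0.5)² = 9.8.
  S^{-1} = (1/det) · [[d, -b], [-b, a]] = [[0.1531, -0.051],
 [-0.051, 0.6837]].

Step 4 — quadratic form (x̄ - mu_0)^T · S^{-1} · (x̄ - mu_0):
  S^{-1} · (x̄ - mu_0) = (0.0204, -0.6735),
  (x̄ - mu_0)^T · [...] = (-0.2)·(0.0204) + (-1)·(-0.6735) = 0.6694.

Step 5 — scale by n: T² = 5 · 0.6694 = 3.3469.

T² ≈ 3.3469


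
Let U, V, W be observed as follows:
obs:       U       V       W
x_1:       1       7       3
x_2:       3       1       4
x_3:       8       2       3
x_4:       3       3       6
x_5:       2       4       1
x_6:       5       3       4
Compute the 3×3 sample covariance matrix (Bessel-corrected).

Step 1 — column means:
  mean(U) = (1 + 3 + 8 + 3 + 2 + 5) / 6 = 22/6 = 3.6667
  mean(V) = (7 + 1 + 2 + 3 + 4 + 3) / 6 = 20/6 = 3.3333
  mean(W) = (3 + 4 + 3 + 6 + 1 + 4) / 6 = 21/6 = 3.5

Step 2 — sample covariance S[i,j] = (1/(n-1)) · Σ_k (x_{k,i} - mean_i) · (x_{k,j} - mean_j), with n-1 = 5.
  S[U,U] = ((-2.6667)·(-2.6667) + (-0.6667)·(-0.6667) + (4.3333)·(4.3333) + (-0.6667)·(-0.6667) + (-1.6667)·(-1.6667) + (1.3333)·(1.3333)) / 5 = 31.3333/5 = 6.2667
  S[U,V] = ((-2.6667)·(3.6667) + (-0.6667)·(-2.3333) + (4.3333)·(-1.3333) + (-0.6667)·(-0.3333) + (-1.6667)·(0.6667) + (1.3333)·(-0.3333)) / 5 = -15.3333/5 = -3.0667
  S[U,W] = ((-2.6667)·(-0.5) + (-0.6667)·(0.5) + (4.3333)·(-0.5) + (-0.6667)·(2.5) + (-1.6667)·(-2.5) + (1.3333)·(0.5)) / 5 = 2/5 = 0.4
  S[V,V] = ((3.6667)·(3.6667) + (-2.3333)·(-2.3333) + (-1.3333)·(-1.3333) + (-0.3333)·(-0.3333) + (0.6667)·(0.6667) + (-0.3333)·(-0.3333)) / 5 = 21.3333/5 = 4.2667
  S[V,W] = ((3.6667)·(-0.5) + (-2.3333)·(0.5) + (-1.3333)·(-0.5) + (-0.3333)·(2.5) + (0.6667)·(-2.5) + (-0.3333)·(0.5)) / 5 = -5/5 = -1
  S[W,W] = ((-0.5)·(-0.5) + (0.5)·(0.5) + (-0.5)·(-0.5) + (2.5)·(2.5) + (-2.5)·(-2.5) + (0.5)·(0.5)) / 5 = 13.5/5 = 2.7

S is symmetric (S[j,i] = S[i,j]). Assembling:

S = [[6.2667, -3.0667, 0.4],
 [-3.0667, 4.2667, -1],
 [0.4, -1, 2.7]]


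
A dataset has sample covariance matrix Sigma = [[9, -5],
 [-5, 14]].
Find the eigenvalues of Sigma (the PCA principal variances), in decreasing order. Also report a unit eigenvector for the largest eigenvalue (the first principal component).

Step 1 — characteristic polynomial of 2×2 Sigma:
  det(Sigma - λI) = λ² - trace · λ + det = 0.
  trace = 9 + 14 = 23, det = 9·14 - (-5)² = 101.
Step 2 — discriminant:
  Δ = trace² - 4·det = 529 - 404 = 125.
Step 3 — eigenvalues:
  λ = (trace ± √Δ)/2 = (23 ± 11.1803)/2,
  λ_1 = 17.0902,  λ_2 = 5.9098.

Step 4 — unit eigenvector for λ_1: solve (Sigma - λ_1 I)v = 0. First row:
  (9 - 17.0902)·v_x + (-5)·v_y = 0, i.e. (-8.0902)·v_x + (-5)·v_y = 0,
  so v ∝ (b, λ_1 - a) = (-5, 8.0902); multiply by -1 so the first entry is positive: u = (5, -8.0902).
  ||u|| = √((5)² + (-8.0902)²) = √(90.4508) ≈ 9.5106,
  v_1 = u/||u|| ≈ (0.5257, -0.8507) (||v_1|| = 1).

λ_1 = 17.0902,  λ_2 = 5.9098;  v_1 ≈ (0.5257, -0.8507)


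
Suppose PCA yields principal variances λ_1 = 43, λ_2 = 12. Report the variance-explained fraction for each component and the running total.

Step 1 — total variance = trace(Sigma) = Σ λ_i = 43 + 12 = 55.

Step 2 — fraction explained by component i = λ_i / Σ λ:
  PC1: 43/55 = 0.7818
  PC2: 12/55 = 0.2182

Step 3 — cumulative fraction after k components = (λ_1 + ... + λ_k) / Σ λ:
  k = 1: 43/55 = 0.7818
  k = 2: (43 + 12)/55 = 55/55 = 1

Summary (fraction, with percent):

explained: PC1 0.7818 (78.18%), PC2 0.2182 (21.82%);  cumulative: 0.7818, 1


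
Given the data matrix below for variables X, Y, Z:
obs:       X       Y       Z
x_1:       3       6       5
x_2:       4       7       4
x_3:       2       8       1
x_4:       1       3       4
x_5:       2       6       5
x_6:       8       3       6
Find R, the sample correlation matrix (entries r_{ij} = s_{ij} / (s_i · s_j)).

Step 1 — column means:
  mean(X) = (3 + 4 + 2 + 1 + 2 + 8) / 6 = 20/6 = 3.3333
  mean(Y) = (6 + 7 + 8 + 3 + 6 + 3) / 6 = 33/6 = 5.5
  mean(Z) = (5 + 4 + 1 + 4 + 5 + 6) / 6 = 25/6 = 4.1667

Step 2 — sample variances and covariances s[i,j] = (1/(n-1)) · Σ_k (x_{k,i} - mean_i) · (x_{k,j} - mean_j), with n-1 = 5:
  s[X,X] = ((-0.3333)·(-0.3333) + (0.6667)·(0.6667) + (-1.3333)·(-1.3333) + (-2.3333)·(-2.3333) + (-1.3333)·(-1.3333) + (4.6667)·(4.6667)) / 5 = 31.3333/5 = 6.2667
  s[X,Y] = ((-0.3333)·(0.5) + (0.6667)·(1.5) + (-1.3333)·(2.5) + (-2.3333)·(-2.5) + (-1.3333)·(0.5) + (4.6667)·(-2.5)) / 5 = -9/5 = -1.8
  s[X,Z] = ((-0.3333)·(0.8333) + (0.6667)·(-0.1667) + (-1.3333)·(-3.1667) + (-2.3333)·(-0.1667) + (-1.3333)·(0.8333) + (4.6667)·(1.8333)) / 5 = 11.6667/5 = 2.3333
  s[Y,Y] = ((0.5)·(0.5) + (1.5)·(1.5) + (2.5)·(2.5) + (-2.5)·(-2.5) + (0.5)·(0.5) + (-2.5)·(-2.5)) / 5 = 21.5/5 = 4.3
  s[Y,Z] = ((0.5)·(0.8333) + (1.5)·(-0.1667) + (2.5)·(-3.1667) + (-2.5)·(-0.1667) + (0.5)·(0.8333) + (-2.5)·(1.8333)) / 5 = -11.5/5 = -2.3
  s[Z,Z] = ((0.8333)·(0.8333) + (-0.1667)·(-0.1667) + (-3.1667)·(-3.1667) + (-0.1667)·(-0.1667) + (0.8333)·(0.8333) + (1.8333)·(1.8333)) / 5 = 14.8333/5 = 2.9667
  Sample standard deviations s_i = √(s[i,i]):
  s(X) = √(6.2667) = 2.5033
  s(Y) = √(4.3) = 2.0736
  s(Z) = √(2.9667) = 1.7224

Step 3 — r_{ij} = s_{ij} / (s_i · s_j):
  r[X,X] = 1 (diagonal).
  r[X,Y] = -1.8 / (2.5033 · 2.0736) = -1.8 / 5.191 = -0.3468
  r[X,Z] = 2.3333 / (2.5033 · 1.7224) = 2.3333 / 4.3117 = 0.5412
  r[Y,Y] = 1 (diagonal).
  r[Y,Z] = -2.3 / (2.0736 · 1.7224) = -2.3 / 3.5716 = -0.644
  r[Z,Z] = 1 (diagonal).

R is symmetric with unit diagonal. Assembling:

R = [[1, -0.3468, 0.5412],
 [-0.3468, 1, -0.644],
 [0.5412, -0.644, 1]]


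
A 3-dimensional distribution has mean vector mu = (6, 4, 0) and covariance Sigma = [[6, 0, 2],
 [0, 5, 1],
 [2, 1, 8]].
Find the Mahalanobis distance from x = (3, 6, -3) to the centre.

Step 1 — centre the observation: (x - mu) = (-3, 2, -3).

Step 2 — invert Sigma (cofactor / det for 3×3, or solve directly):
  Sigma^{-1} = [[0.1822, 0.0093, -0.0467],
 [0.0093, 0.2056, -0.028],
 [-0.0467, -0.028, 0.1402]].

Step 3 — form the quadratic (x - mu)^T · Sigma^{-1} · (x - mu):
  Sigma^{-1} · (x - mu) = (-0.3879, 0.4673, -0.3364).
  (x - mu)^T · [Sigma^{-1} · (x - mu)] = (-3)·(-0.3879) + (2)·(0.4673) + (-3)·(-0.3364) = 3.1075.

Step 4 — take square root: d = √(3.1075) ≈ 1.7628.

d(x, mu) = √(3.1075) ≈ 1.7628


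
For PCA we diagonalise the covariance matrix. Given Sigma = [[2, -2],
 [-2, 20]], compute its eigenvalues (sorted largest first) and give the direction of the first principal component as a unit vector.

Step 1 — characteristic polynomial of 2×2 Sigma:
  det(Sigma - λI) = λ² - trace · λ + det = 0.
  trace = 2 + 20 = 22, det = 2·20 - (-2)² = 36.
Step 2 — discriminant:
  Δ = trace² - 4·det = 484 - 144 = 340.
Step 3 — eigenvalues:
  λ = (trace ± √Δ)/2 = (22 ± 18.4391)/2,
  λ_1 = 20.2195,  λ_2 = 1.7805.

Step 4 — unit eigenvector for λ_1: solve (Sigma - λ_1 I)v = 0. First row:
  (2 - 20.2195)·v_x + (-2)·v_y = 0, i.e. (-18.2195)·v_x + (-2)·v_y = 0,
  so v ∝ (b, λ_1 - a) = (-2, 18.2195); multiply by -1 so the first entry is positive: u = (2, -18.2195).
  ||u|| = √((2)² + (-18.2195)²) = √(335.9518) ≈ 18.329,
  v_1 = u/||u|| ≈ (0.1091, -0.994) (||v_1|| = 1).

λ_1 = 20.2195,  λ_2 = 1.7805;  v_1 ≈ (0.1091, -0.994)


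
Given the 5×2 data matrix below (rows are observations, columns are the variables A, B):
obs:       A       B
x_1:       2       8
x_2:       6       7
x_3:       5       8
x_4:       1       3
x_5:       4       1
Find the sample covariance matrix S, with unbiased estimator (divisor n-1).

Step 1 — column means:
  mean(A) = (2 + 6 + 5 + 1 + 4) / 5 = 18/5 = 3.6
  mean(B) = (8 + 7 + 8 + 3 + 1) / 5 = 27/5 = 5.4

Step 2 — sample covariance S[i,j] = (1/(n-1)) · Σ_k (x_{k,i} - mean_i) · (x_{k,j} - mean_j), with n-1 = 4.
  S[A,A] = ((-1.6)·(-1.6) + (2.4)·(2.4) + (1.4)·(1.4) + (-2.6)·(-2.6) + (0.4)·(0.4)) / 4 = 17.2/4 = 4.3
  S[A,B] = ((-1.6)·(2.6) + (2.4)·(1.6) + (1.4)·(2.6) + (-2.6)·(-2.4) + (0.4)·(-4.4)) / 4 = 7.8/4 = 1.95
  S[B,B] = ((2.6)·(2.6) + (1.6)·(1.6) + (2.6)·(2.6) + (-2.4)·(-2.4) + (-4.4)·(-4.4)) / 4 = 41.2/4 = 10.3

S is symmetric (S[j,i] = S[i,j]). Assembling:

S = [[4.3, 1.95],
 [1.95, 10.3]]


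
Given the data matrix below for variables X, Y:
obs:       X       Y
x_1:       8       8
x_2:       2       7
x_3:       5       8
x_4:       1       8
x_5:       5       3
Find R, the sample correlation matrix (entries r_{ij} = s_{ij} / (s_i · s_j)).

Step 1 — column means:
  mean(X) = (8 + 2 + 5 + 1 + 5) / 5 = 21/5 = 4.2
  mean(Y) = (8 + 7 + 8 + 8 + 3) / 5 = 34/5 = 6.8

Step 2 — sample variances and covariances s[i,j] = (1/(n-1)) · Σ_k (x_{k,i} - mean_i) · (x_{k,j} - mean_j), with n-1 = 4:
  s[X,X] = ((3.8)·(3.8) + (-2.2)·(-2.2) + (0.8)·(0.8) + (-3.2)·(-3.2) + (0.8)·(0.8)) / 4 = 30.8/4 = 7.7
  s[X,Y] = ((3.8)·(1.2) + (-2.2)·(0.2) + (0.8)·(1.2) + (-3.2)·(1.2) + (0.8)·(-3.8)) / 4 = -1.8/4 = -0.45
  s[Y,Y] = ((1.2)·(1.2) + (0.2)·(0.2) + (1.2)·(1.2) + (1.2)·(1.2) + (-3.8)·(-3.8)) / 4 = 18.8/4 = 4.7
  Sample standard deviations s_i = √(s[i,i]):
  s(X) = √(7.7) = 2.7749
  s(Y) = √(4.7) = 2.1679

Step 3 — r_{ij} = s_{ij} / (s_i · s_j):
  r[X,X] = 1 (diagonal).
  r[X,Y] = -0.45 / (2.7749 · 2.1679) = -0.45 / 6.0158 = -0.0748
  r[Y,Y] = 1 (diagonal).

R is symmetric with unit diagonal. Assembling:

R = [[1, -0.0748],
 [-0.0748, 1]]


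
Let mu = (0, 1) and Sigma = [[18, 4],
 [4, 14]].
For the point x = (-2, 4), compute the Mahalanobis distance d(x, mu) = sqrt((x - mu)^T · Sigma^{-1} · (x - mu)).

Step 1 — centre the observation: (x - mu) = (-2, 3).

Step 2 — invert Sigma. det(Sigma) = 18·14 - (4)² = 236.
  Sigma^{-1} = (1/det) · [[d, -b], [-b, a]] = [[0.0593, -0.0169],
 [-0.0169, 0.0763]].

Step 3 — form the quadratic (x - mu)^T · Sigma^{-1} · (x - mu):
  Sigma^{-1} · (x - mu) = (-0.1695, 0.2627).
  (x - mu)^T · [Sigma^{-1} · (x - mu)] = (-2)·(-0.1695) + (3)·(0.2627) = 1.1271.

Step 4 — take square root: d = √(1.1271) ≈ 1.0617.

d(x, mu) = √(1.1271) ≈ 1.0617


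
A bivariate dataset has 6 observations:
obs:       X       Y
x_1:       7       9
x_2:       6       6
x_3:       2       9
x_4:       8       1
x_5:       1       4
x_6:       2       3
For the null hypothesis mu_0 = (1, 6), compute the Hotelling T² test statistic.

Step 1 — sample mean vector:
  mean(X) = (7 + 6 + 2 + 8 + 1 + 2) / 6 = 26/6 = 4.3333
  mean(Y) = (9 + 6 + 9 + 1 + 4 + 3) / 6 = 32/6 = 5.3333
  x̄ = (4.3333, 5.3333),  deviation x̄ - mu_0 = (4.3333, 5.3333) - (1, 6) = (3.3333, -0.6667).

Step 2 — sample covariance matrix, S[i,j] = (1/(n-1)) · Σ_k (x_{k,i} - mean_i) · (x_{k,j} - mean_j), divisor n-1 = 5:
  S[X,X] = ((2.6667)·(2.6667) + (1.6667)·(1.6667) + (-2.3333)·(-2.3333) + (3.6667)·(3.6667) + (-3.3333)·(-3.3333) + (-2.3333)·(-2.3333)) / 5 = 45.3333/5 = 9.0667
  S[X,Y] = ((2.6667)·(3.6667) + (1.6667)·(0.6667) + (-2.3333)·(3.6667) + (3.6667)·(-4.3333) + (-3.3333)·(-1.3333) + (-2.3333)·(-2.3333)) / 5 = -3.6667/5 = -0.7333
  S[Y,Y] = ((3.6667)·(3.6667) + (0.6667)·(0.6667) + (3.6667)·(3.6667) + (-4.3333)·(-4.3333) + (-1.3333)·(-1.3333) + (-2.3333)·(-2.3333)) / 5 = 53.3333/5 = 10.6667
  S = [[9.0667, -0.7333],
 [-0.7333, 10.6667]].

Step 3 — invert S. det(S) = 9.0667·10.6667 - (-0.7333)² = 96.1733.
  S^{-1} = (1/det) · [[d, -b], [-b, a]] = [[0.1109, 0.0076],
 [0.0076, 0.0943]].

Step 4 — quadratic form (x̄ - mu_0)^T · S^{-1} · (x̄ - mu_0):
  S^{-1} · (x̄ - mu_0) = (0.3646, -0.0374),
  (x̄ - mu_0)^T · [...] = (3.3333)·(0.3646) + (-0.6667)·(-0.0374) = 1.2404.

Step 5 — scale by n: T² = 6 · 1.2404 = 7.4421.

T² ≈ 7.4421


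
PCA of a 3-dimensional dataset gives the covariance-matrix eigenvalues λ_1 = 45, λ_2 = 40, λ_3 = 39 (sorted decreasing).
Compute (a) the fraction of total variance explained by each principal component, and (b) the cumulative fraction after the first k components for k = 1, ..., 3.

Step 1 — total variance = trace(Sigma) = Σ λ_i = 45 + 40 + 39 = 124.

Step 2 — fraction explained by component i = λ_i / Σ λ:
  PC1: 45/124 = 0.3629
  PC2: 40/124 = 0.3226
  PC3: 39/124 = 0.3145

Step 3 — cumulative fraction after k components = (λ_1 + ... + λ_k) / Σ λ:
  k = 1: 45/124 = 0.3629
  k = 2: (45 + 40)/124 = 85/124 = 0.6855
  k = 3: (45 + 40 + 39)/124 = 124/124 = 1

Summary (fraction, with percent):

explained: PC1 0.3629 (36.29%), PC2 0.3226 (32.26%), PC3 0.3145 (31.45%);  cumulative: 0.3629, 0.6855, 1


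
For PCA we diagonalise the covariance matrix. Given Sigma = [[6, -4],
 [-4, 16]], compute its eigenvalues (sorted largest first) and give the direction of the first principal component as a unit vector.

Step 1 — characteristic polynomial of 2×2 Sigma:
  det(Sigma - λI) = λ² - trace · λ + det = 0.
  trace = 6 + 16 = 22, det = 6·16 - (-4)² = 80.
Step 2 — discriminant:
  Δ = trace² - 4·det = 484 - 320 = 164.
Step 3 — eigenvalues:
  λ = (trace ± √Δ)/2 = (22 ± 12.8062)/2,
  λ_1 = 17.4031,  λ_2 = 4.5969.

Step 4 — unit eigenvector for λ_1: solve (Sigma - λ_1 I)v = 0. First row:
  (6 - 17.4031)·v_x + (-4)·v_y = 0, i.e. (-11.4031)·v_x + (-4)·v_y = 0,
  so v ∝ (b, λ_1 - a) = (-4, 11.4031); multiply by -1 so the first entry is positive: u = (4, -11.4031).
  ||u|| = √((4)² + (-11.4031)²) = √(146.0312) ≈ 12.0843,
  v_1 = u/||u|| ≈ (0.331, -0.9436) (||v_1|| = 1).

λ_1 = 17.4031,  λ_2 = 4.5969;  v_1 ≈ (0.331, -0.9436)


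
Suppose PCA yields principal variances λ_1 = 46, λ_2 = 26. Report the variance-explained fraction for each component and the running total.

Step 1 — total variance = trace(Sigma) = Σ λ_i = 46 + 26 = 72.

Step 2 — fraction explained by component i = λ_i / Σ λ:
  PC1: 46/72 = 0.6389
  PC2: 26/72 = 0.3611

Step 3 — cumulative fraction after k components = (λ_1 + ... + λ_k) / Σ λ:
  k = 1: 46/72 = 0.6389
  k = 2: (46 + 26)/72 = 72/72 = 1

Summary (fraction, with percent):

explained: PC1 0.6389 (63.89%), PC2 0.3611 (36.11%);  cumulative: 0.6389, 1


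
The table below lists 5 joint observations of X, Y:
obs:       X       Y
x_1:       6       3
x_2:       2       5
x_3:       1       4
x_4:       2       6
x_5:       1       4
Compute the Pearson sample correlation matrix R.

Step 1 — column means:
  mean(X) = (6 + 2 + 1 + 2 + 1) / 5 = 12/5 = 2.4
  mean(Y) = (3 + 5 + 4 + 6 + 4) / 5 = 22/5 = 4.4

Step 2 — sample variances and covariances s[i,j] = (1/(n-1)) · Σ_k (x_{k,i} - mean_i) · (x_{k,j} - mean_j), with n-1 = 4:
  s[X,X] = ((3.6)·(3.6) + (-0.4)·(-0.4) + (-1.4)·(-1.4) + (-0.4)·(-0.4) + (-1.4)·(-1.4)) / 4 = 17.2/4 = 4.3
  s[X,Y] = ((3.6)·(-1.4) + (-0.4)·(0.6) + (-1.4)·(-0.4) + (-0.4)·(1.6) + (-1.4)·(-0.4)) / 4 = -4.8/4 = -1.2
  s[Y,Y] = ((-1.4)·(-1.4) + (0.6)·(0.6) + (-0.4)·(-0.4) + (1.6)·(1.6) + (-0.4)·(-0.4)) / 4 = 5.2/4 = 1.3
  Sample standard deviations s_i = √(s[i,i]):
  s(X) = √(4.3) = 2.0736
  s(Y) = √(1.3) = 1.1402

Step 3 — r_{ij} = s_{ij} / (s_i · s_j):
  r[X,X] = 1 (diagonal).
  r[X,Y] = -1.2 / (2.0736 · 1.1402) = -1.2 / 2.3643 = -0.5075
  r[Y,Y] = 1 (diagonal).

R is symmetric with unit diagonal. Assembling:

R = [[1, -0.5075],
 [-0.5075, 1]]


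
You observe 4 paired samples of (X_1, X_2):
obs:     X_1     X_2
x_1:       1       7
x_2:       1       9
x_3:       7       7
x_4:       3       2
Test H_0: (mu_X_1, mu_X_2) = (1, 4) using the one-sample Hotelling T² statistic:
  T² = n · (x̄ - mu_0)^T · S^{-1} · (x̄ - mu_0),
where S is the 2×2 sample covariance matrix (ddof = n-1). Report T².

Step 1 — sample mean vector:
  mean(X_1) = (1 + 1 + 7 + 3) / 4 = 12/4 = 3
  mean(X_2) = (7 + 9 + 7 + 2) / 4 = 25/4 = 6.25
  x̄ = (3, 6.25),  deviation x̄ - mu_0 = (3, 6.25) - (1, 4) = (2, 2.25).

Step 2 — sample covariance matrix, S[i,j] = (1/(n-1)) · Σ_k (x_{k,i} - mean_i) · (x_{k,j} - mean_j), divisor n-1 = 3:
  S[X_1,X_1] = ((-2)·(-2) + (-2)·(-2) + (4)·(4) + (0)·(0)) / 3 = 24/3 = 8
  S[X_1,X_2] = ((-2)·(0.75) + (-2)·(2.75) + (4)·(0.75) + (0)·(-4.25)) / 3 = -4/3 = -1.3333
  S[X_2,X_2] = ((0.75)·(0.75) + (2.75)·(2.75) + (0.75)·(0.75) + (-4.25)·(-4.25)) / 3 = 26.75/3 = 8.9167
  S = [[8, -1.3333],
 [-1.3333, 8.9167]].

Step 3 — invert S. det(S) = 8·8.9167 - (-1.3333)² = 69.5556.
  S^{-1} = (1/det) · [[d, -b], [-b, a]] = [[0.1282, 0.0192],
 [0.0192, 0.115]].

Step 4 — quadratic form (x̄ - mu_0)^T · S^{-1} · (x̄ - mu_0):
  S^{-1} · (x̄ - mu_0) = (0.2995, 0.2971),
  (x̄ - mu_0)^T · [...] = (2)·(0.2995) + (2.25)·(0.2971) = 1.2676.

Step 5 — scale by n: T² = 4 · 1.2676 = 5.0703.

T² ≈ 5.0703


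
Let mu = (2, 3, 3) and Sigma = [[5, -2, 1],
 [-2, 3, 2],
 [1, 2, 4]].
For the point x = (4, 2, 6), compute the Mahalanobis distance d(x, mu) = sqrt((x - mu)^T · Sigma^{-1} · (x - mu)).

Step 1 — centre the observation: (x - mu) = (2, -1, 3).

Step 2 — invert Sigma (cofactor / det for 3×3, or solve directly):
  Sigma^{-1} = [[0.6154, 0.7692, -0.5385],
 [0.7692, 1.4615, -0.9231],
 [-0.5385, -0.9231, 0.8462]].

Step 3 — form the quadratic (x - mu)^T · Sigma^{-1} · (x - mu):
  Sigma^{-1} · (x - mu) = (-1.1538, -2.6923, 2.3846).
  (x - mu)^T · [Sigma^{-1} · (x - mu)] = (2)·(-1.1538) + (-1)·(-2.6923) + (3)·(2.3846) = 7.5385.

Step 4 — take square root: d = √(7.5385) ≈ 2.7456.

d(x, mu) = √(7.5385) ≈ 2.7456


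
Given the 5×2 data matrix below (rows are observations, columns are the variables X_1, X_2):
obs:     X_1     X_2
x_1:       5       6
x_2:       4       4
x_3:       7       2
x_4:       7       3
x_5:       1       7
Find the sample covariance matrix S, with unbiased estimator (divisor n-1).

Step 1 — column means:
  mean(X_1) = (5 + 4 + 7 + 7 + 1) / 5 = 24/5 = 4.8
  mean(X_2) = (6 + 4 + 2 + 3 + 7) / 5 = 22/5 = 4.4

Step 2 — sample covariance S[i,j] = (1/(n-1)) · Σ_k (x_{k,i} - mean_i) · (x_{k,j} - mean_j), with n-1 = 4.
  S[X_1,X_1] = ((0.2)·(0.2) + (-0.8)·(-0.8) + (2.2)·(2.2) + (2.2)·(2.2) + (-3.8)·(-3.8)) / 4 = 24.8/4 = 6.2
  S[X_1,X_2] = ((0.2)·(1.6) + (-0.8)·(-0.4) + (2.2)·(-2.4) + (2.2)·(-1.4) + (-3.8)·(2.6)) / 4 = -17.6/4 = -4.4
  S[X_2,X_2] = ((1.6)·(1.6) + (-0.4)·(-0.4) + (-2.4)·(-2.4) + (-1.4)·(-1.4) + (2.6)·(2.6)) / 4 = 17.2/4 = 4.3

S is symmetric (S[j,i] = S[i,j]). Assembling:

S = [[6.2, -4.4],
 [-4.4, 4.3]]


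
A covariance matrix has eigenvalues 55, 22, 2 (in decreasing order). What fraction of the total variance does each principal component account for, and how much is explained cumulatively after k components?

Step 1 — total variance = trace(Sigma) = Σ λ_i = 55 + 22 + 2 = 79.

Step 2 — fraction explained by component i = λ_i / Σ λ:
  PC1: 55/79 = 0.6962
  PC2: 22/79 = 0.2785
  PC3: 2/79 = 0.0253

Step 3 — cumulative fraction after k components = (λ_1 + ... + λ_k) / Σ λ:
  k = 1: 55/79 = 0.6962
  k = 2: (55 + 22)/79 = 77/79 = 0.9747
  k = 3: (55 + 22 + 2)/79 = 79/79 = 1

Summary (fraction, with percent):

explained: PC1 0.6962 (69.62%), PC2 0.2785 (27.85%), PC3 0.0253 (2.53%);  cumulative: 0.6962, 0.9747, 1


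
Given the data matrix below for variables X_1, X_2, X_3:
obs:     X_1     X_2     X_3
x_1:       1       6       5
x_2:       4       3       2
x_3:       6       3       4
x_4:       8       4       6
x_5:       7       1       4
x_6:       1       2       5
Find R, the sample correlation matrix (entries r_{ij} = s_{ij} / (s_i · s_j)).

Step 1 — column means:
  mean(X_1) = (1 + 4 + 6 + 8 + 7 + 1) / 6 = 27/6 = 4.5
  mean(X_2) = (6 + 3 + 3 + 4 + 1 + 2) / 6 = 19/6 = 3.1667
  mean(X_3) = (5 + 2 + 4 + 6 + 4 + 5) / 6 = 26/6 = 4.3333

Step 2 — sample variances and covariances s[i,j] = (1/(n-1)) · Σ_k (x_{k,i} - mean_i) · (x_{k,j} - mean_j), with n-1 = 5:
  s[X_1,X_1] = ((-3.5)·(-3.5) + (-0.5)·(-0.5) + (1.5)·(1.5) + (3.5)·(3.5) + (2.5)·(2.5) + (-3.5)·(-3.5)) / 5 = 45.5/5 = 9.1
  s[X_1,X_2] = ((-3.5)·(2.8333) + (-0.5)·(-0.1667) + (1.5)·(-0.1667) + (3.5)·(0.8333) + (2.5)·(-2.1667) + (-3.5)·(-1.1667)) / 5 = -8.5/5 = -1.7
  s[X_1,X_3] = ((-3.5)·(0.6667) + (-0.5)·(-2.3333) + (1.5)·(-0.3333) + (3.5)·(1.6667) + (2.5)·(-0.3333) + (-3.5)·(0.6667)) / 5 = 1/5 = 0.2
  s[X_2,X_2] = ((2.8333)·(2.8333) + (-0.1667)·(-0.1667) + (-0.1667)·(-0.1667) + (0.8333)·(0.8333) + (-2.1667)·(-2.1667) + (-1.1667)·(-1.1667)) / 5 = 14.8333/5 = 2.9667
  s[X_2,X_3] = ((2.8333)·(0.6667) + (-0.1667)·(-2.3333) + (-0.1667)·(-0.3333) + (0.8333)·(1.6667) + (-2.1667)·(-0.3333) + (-1.1667)·(0.6667)) / 5 = 3.6667/5 = 0.7333
  s[X_3,X_3] = ((0.6667)·(0.6667) + (-2.3333)·(-2.3333) + (-0.3333)·(-0.3333) + (1.6667)·(1.6667) + (-0.3333)·(-0.3333) + (0.6667)·(0.6667)) / 5 = 9.3333/5 = 1.8667
  Sample standard deviations s_i = √(s[i,i]):
  s(X_1) = √(9.1) = 3.0166
  s(X_2) = √(2.9667) = 1.7224
  s(X_3) = √(1.8667) = 1.3663

Step 3 — r_{ij} = s_{ij} / (s_i · s_j):
  r[X_1,X_1] = 1 (diagonal).
  r[X_1,X_2] = -1.7 / (3.0166 · 1.7224) = -1.7 / 5.1958 = -0.3272
  r[X_1,X_3] = 0.2 / (3.0166 · 1.3663) = 0.2 / 4.1215 = 0.0485
  r[X_2,X_2] = 1 (diagonal).
  r[X_2,X_3] = 0.7333 / (1.7224 · 1.3663) = 0.7333 / 2.3532 = 0.3116
  r[X_3,X_3] = 1 (diagonal).

R is symmetric with unit diagonal. Assembling:

R = [[1, -0.3272, 0.0485],
 [-0.3272, 1, 0.3116],
 [0.0485, 0.3116, 1]]


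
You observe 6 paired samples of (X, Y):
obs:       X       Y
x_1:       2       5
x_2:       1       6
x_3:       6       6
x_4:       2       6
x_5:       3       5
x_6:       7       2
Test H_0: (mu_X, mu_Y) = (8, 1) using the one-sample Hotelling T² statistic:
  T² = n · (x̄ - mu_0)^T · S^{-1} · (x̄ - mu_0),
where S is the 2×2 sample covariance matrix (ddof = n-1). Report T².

Step 1 — sample mean vector:
  mean(X) = (2 + 1 + 6 + 2 + 3 + 7) / 6 = 21/6 = 3.5
  mean(Y) = (5 + 6 + 6 + 6 + 5 + 2) / 6 = 30/6 = 5
  x̄ = (3.5, 5),  deviation x̄ - mu_0 = (3.5, 5) - (8, 1) = (-4.5, 4).

Step 2 — sample covariance matrix, S[i,j] = (1/(n-1)) · Σ_k (x_{k,i} - mean_i) · (x_{k,j} - mean_j), divisor n-1 = 5:
  S[X,X] = ((-1.5)·(-1.5) + (-2.5)·(-2.5) + (2.5)·(2.5) + (-1.5)·(-1.5) + (-0.5)·(-0.5) + (3.5)·(3.5)) / 5 = 29.5/5 = 5.9
  S[X,Y] = ((-1.5)·(0) + (-2.5)·(1) + (2.5)·(1) + (-1.5)·(1) + (-0.5)·(0) + (3.5)·(-3)) / 5 = -12/5 = -2.4
  S[Y,Y] = ((0)·(0) + (1)·(1) + (1)·(1) + (1)·(1) + (0)·(0) + (-3)·(-3)) / 5 = 12/5 = 2.4
  S = [[5.9, -2.4],
 [-2.4, 2.4]].

Step 3 — invert S. det(S) = 5.9·2.4 - (-2.4)² = 8.4.
  S^{-1} = (1/det) · [[d, -b], [-b, a]] = [[0.2857, 0.2857],
 [0.2857, 0.7024]].

Step 4 — quadratic form (x̄ - mu_0)^T · S^{-1} · (x̄ - mu_0):
  S^{-1} · (x̄ - mu_0) = (-0.1429, 1.5238),
  (x̄ - mu_0)^T · [...] = (-4.5)·(-0.1429) + (4)·(1.5238) = 6.7381.

Step 5 — scale by n: T² = 6 · 6.7381 = 40.4286.

T² ≈ 40.4286


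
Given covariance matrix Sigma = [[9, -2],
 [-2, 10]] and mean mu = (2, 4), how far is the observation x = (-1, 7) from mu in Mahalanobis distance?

Step 1 — centre the observation: (x - mu) = (-3, 3).

Step 2 — invert Sigma. det(Sigma) = 9·10 - (-2)² = 86.
  Sigma^{-1} = (1/det) · [[d, -b], [-b, a]] = [[0.1163, 0.0233],
 [0.0233, 0.1047]].

Step 3 — form the quadratic (x - mu)^T · Sigma^{-1} · (x - mu):
  Sigma^{-1} · (x - mu) = (-0.2791, 0.2442).
  (x - mu)^T · [Sigma^{-1} · (x - mu)] = (-3)·(-0.2791) + (3)·(0.2442) = 1.5698.

Step 4 — take square root: d = √(1.5698) ≈ 1.2529.

d(x, mu) = √(1.5698) ≈ 1.2529


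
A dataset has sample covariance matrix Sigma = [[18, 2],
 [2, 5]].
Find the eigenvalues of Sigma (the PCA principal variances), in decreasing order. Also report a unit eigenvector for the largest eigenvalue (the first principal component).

Step 1 — characteristic polynomial of 2×2 Sigma:
  det(Sigma - λI) = λ² - trace · λ + det = 0.
  trace = 18 + 5 = 23, det = 18·5 - (2)² = 86.
Step 2 — discriminant:
  Δ = trace² - 4·det = 529 - 344 = 185.
Step 3 — eigenvalues:
  λ = (trace ± √Δ)/2 = (23 ± 13.6015)/2,
  λ_1 = 18.3007,  λ_2 = 4.6993.

Step 4 — unit eigenvector for λ_1: solve (Sigma - λ_1 I)v = 0. First row:
  (18 - 18.3007)·v_x + (2)·v_y = 0, i.e. (-0.3007)·v_x + (2)·v_y = 0,
  so v ∝ (b, λ_1 - a) = (2, 0.3007) = u.
  ||u|| = √((2)² + (0.3007)²) = √(4.0904) ≈ 2.0225,
  v_1 = u/||u|| ≈ (0.9889, 0.1487) (||v_1|| = 1).

λ_1 = 18.3007,  λ_2 = 4.6993;  v_1 ≈ (0.9889, 0.1487)


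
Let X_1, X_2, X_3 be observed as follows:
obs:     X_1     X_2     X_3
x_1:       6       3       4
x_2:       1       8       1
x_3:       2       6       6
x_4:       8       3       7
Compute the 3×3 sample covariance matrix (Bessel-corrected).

Step 1 — column means:
  mean(X_1) = (6 + 1 + 2 + 8) / 4 = 17/4 = 4.25
  mean(X_2) = (3 + 8 + 6 + 3) / 4 = 20/4 = 5
  mean(X_3) = (4 + 1 + 6 + 7) / 4 = 18/4 = 4.5

Step 2 — sample covariance S[i,j] = (1/(n-1)) · Σ_k (x_{k,i} - mean_i) · (x_{k,j} - mean_j), with n-1 = 3.
  S[X_1,X_1] = ((1.75)·(1.75) + (-3.25)·(-3.25) + (-2.25)·(-2.25) + (3.75)·(3.75)) / 3 = 32.75/3 = 10.9167
  S[X_1,X_2] = ((1.75)·(-2) + (-3.25)·(3) + (-2.25)·(1) + (3.75)·(-2)) / 3 = -23/3 = -7.6667
  S[X_1,X_3] = ((1.75)·(-0.5) + (-3.25)·(-3.5) + (-2.25)·(1.5) + (3.75)·(2.5)) / 3 = 16.5/3 = 5.5
  S[X_2,X_2] = ((-2)·(-2) + (3)·(3) + (1)·(1) + (-2)·(-2)) / 3 = 18/3 = 6
  S[X_2,X_3] = ((-2)·(-0.5) + (3)·(-3.5) + (1)·(1.5) + (-2)·(2.5)) / 3 = -13/3 = -4.3333
  S[X_3,X_3] = ((-0.5)·(-0.5) + (-3.5)·(-3.5) + (1.5)·(1.5) + (2.5)·(2.5)) / 3 = 21/3 = 7

S is symmetric (S[j,i] = S[i,j]). Assembling:

S = [[10.9167, -7.6667, 5.5],
 [-7.6667, 6, -4.3333],
 [5.5, -4.3333, 7]]


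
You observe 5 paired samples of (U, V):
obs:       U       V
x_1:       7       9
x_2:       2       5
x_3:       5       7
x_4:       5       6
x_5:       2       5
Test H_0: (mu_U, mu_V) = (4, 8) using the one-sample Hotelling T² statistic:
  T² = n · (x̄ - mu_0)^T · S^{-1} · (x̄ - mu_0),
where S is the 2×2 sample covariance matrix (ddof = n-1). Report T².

Step 1 — sample mean vector:
  mean(U) = (7 + 2 + 5 + 5 + 2) / 5 = 21/5 = 4.2
  mean(V) = (9 + 5 + 7 + 6 + 5) / 5 = 32/5 = 6.4
  x̄ = (4.2, 6.4),  deviation x̄ - mu_0 = (4.2, 6.4) - (4, 8) = (0.2, -1.6).

Step 2 — sample covariance matrix, S[i,j] = (1/(n-1)) · Σ_k (x_{k,i} - mean_i) · (x_{k,j} - mean_j), divisor n-1 = 4:
  S[U,U] = ((2.8)·(2.8) + (-2.2)·(-2.2) + (0.8)·(0.8) + (0.8)·(0.8) + (-2.2)·(-2.2)) / 4 = 18.8/4 = 4.7
  S[U,V] = ((2.8)·(2.6) + (-2.2)·(-1.4) + (0.8)·(0.6) + (0.8)·(-0.4) + (-2.2)·(-1.4)) / 4 = 13.6/4 = 3.4
  S[V,V] = ((2.6)·(2.6) + (-1.4)·(-1.4) + (0.6)·(0.6) + (-0.4)·(-0.4) + (-1.4)·(-1.4)) / 4 = 11.2/4 = 2.8
  S = [[4.7, 3.4],
 [3.4, 2.8]].

Step 3 — invert S. det(S) = 4.7·2.8 - (3.4)² = 1.6.
  S^{-1} = (1/det) · [[d, -b], [-b, a]] = [[1.75, -2.125],
 [-2.125, 2.9375]].

Step 4 — quadratic form (x̄ - mu_0)^T · S^{-1} · (x̄ - mu_0):
  S^{-1} · (x̄ - mu_0) = (3.75, -5.125),
  (x̄ - mu_0)^T · [...] = (0.2)·(3.75) + (-1.6)·(-5.125) = 8.95.

Step 5 — scale by n: T² = 5 · 8.95 = 44.75.

T² ≈ 44.75


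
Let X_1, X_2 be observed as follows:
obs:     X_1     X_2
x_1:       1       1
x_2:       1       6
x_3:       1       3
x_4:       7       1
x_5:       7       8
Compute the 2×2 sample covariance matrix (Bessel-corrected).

Step 1 — column means:
  mean(X_1) = (1 + 1 + 1 + 7 + 7) / 5 = 17/5 = 3.4
  mean(X_2) = (1 + 6 + 3 + 1 + 8) / 5 = 19/5 = 3.8

Step 2 — sample covariance S[i,j] = (1/(n-1)) · Σ_k (x_{k,i} - mean_i) · (x_{k,j} - mean_j), with n-1 = 4.
  S[X_1,X_1] = ((-2.4)·(-2.4) + (-2.4)·(-2.4) + (-2.4)·(-2.4) + (3.6)·(3.6) + (3.6)·(3.6)) / 4 = 43.2/4 = 10.8
  S[X_1,X_2] = ((-2.4)·(-2.8) + (-2.4)·(2.2) + (-2.4)·(-0.8) + (3.6)·(-2.8) + (3.6)·(4.2)) / 4 = 8.4/4 = 2.1
  S[X_2,X_2] = ((-2.8)·(-2.8) + (2.2)·(2.2) + (-0.8)·(-0.8) + (-2.8)·(-2.8) + (4.2)·(4.2)) / 4 = 38.8/4 = 9.7

S is symmetric (S[j,i] = S[i,j]). Assembling:

S = [[10.8, 2.1],
 [2.1, 9.7]]


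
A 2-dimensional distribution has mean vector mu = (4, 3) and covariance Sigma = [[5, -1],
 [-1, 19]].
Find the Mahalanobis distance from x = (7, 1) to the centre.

Step 1 — centre the observation: (x - mu) = (3, -2).

Step 2 — invert Sigma. det(Sigma) = 5·19 - (-1)² = 94.
  Sigma^{-1} = (1/det) · [[d, -b], [-b, a]] = [[0.2021, 0.0106],
 [0.0106, 0.0532]].

Step 3 — form the quadratic (x - mu)^T · Sigma^{-1} · (x - mu):
  Sigma^{-1} · (x - mu) = (0.5851, -0.0745).
  (x - mu)^T · [Sigma^{-1} · (x - mu)] = (3)·(0.5851) + (-2)·(-0.0745) = 1.9043.

Step 4 — take square root: d = √(1.9043) ≈ 1.3799.

d(x, mu) = √(1.9043) ≈ 1.3799


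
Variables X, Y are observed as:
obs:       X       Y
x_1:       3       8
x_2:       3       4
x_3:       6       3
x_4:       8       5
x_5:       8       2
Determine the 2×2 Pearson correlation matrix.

Step 1 — column means:
  mean(X) = (3 + 3 + 6 + 8 + 8) / 5 = 28/5 = 5.6
  mean(Y) = (8 + 4 + 3 + 5 + 2) / 5 = 22/5 = 4.4

Step 2 — sample variances and covariances s[i,j] = (1/(n-1)) · Σ_k (x_{k,i} - mean_i) · (x_{k,j} - mean_j), with n-1 = 4:
  s[X,X] = ((-2.6)·(-2.6) + (-2.6)·(-2.6) + (0.4)·(0.4) + (2.4)·(2.4) + (2.4)·(2.4)) / 4 = 25.2/4 = 6.3
  s[X,Y] = ((-2.6)·(3.6) + (-2.6)·(-0.4) + (0.4)·(-1.4) + (2.4)·(0.6) + (2.4)·(-2.4)) / 4 = -13.2/4 = -3.3
  s[Y,Y] = ((3.6)·(3.6) + (-0.4)·(-0.4) + (-1.4)·(-1.4) + (0.6)·(0.6) + (-2.4)·(-2.4)) / 4 = 21.2/4 = 5.3
  Sample standard deviations s_i = √(s[i,i]):
  s(X) = √(6.3) = 2.51
  s(Y) = √(5.3) = 2.3022

Step 3 — r_{ij} = s_{ij} / (s_i · s_j):
  r[X,X] = 1 (diagonal).
  r[X,Y] = -3.3 / (2.51 · 2.3022) = -3.3 / 5.7784 = -0.5711
  r[Y,Y] = 1 (diagonal).

R is symmetric with unit diagonal. Assembling:

R = [[1, -0.5711],
 [-0.5711, 1]]


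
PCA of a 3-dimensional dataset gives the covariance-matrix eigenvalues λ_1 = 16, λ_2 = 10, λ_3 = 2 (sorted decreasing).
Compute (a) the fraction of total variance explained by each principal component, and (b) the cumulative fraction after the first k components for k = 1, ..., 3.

Step 1 — total variance = trace(Sigma) = Σ λ_i = 16 + 10 + 2 = 28.

Step 2 — fraction explained by component i = λ_i / Σ λ:
  PC1: 16/28 = 0.5714
  PC2: 10/28 = 0.3571
  PC3: 2/28 = 0.0714

Step 3 — cumulative fraction after k components = (λ_1 + ... + λ_k) / Σ λ:
  k = 1: 16/28 = 0.5714
  k = 2: (16 + 10)/28 = 26/28 = 0.9286
  k = 3: (16 + 10 + 2)/28 = 28/28 = 1

Summary (fraction, with percent):

explained: PC1 0.5714 (57.14%), PC2 0.3571 (35.71%), PC3 0.0714 (7.14%);  cumulative: 0.5714, 0.9286, 1


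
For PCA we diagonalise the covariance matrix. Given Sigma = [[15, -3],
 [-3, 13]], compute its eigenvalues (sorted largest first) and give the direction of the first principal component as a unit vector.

Step 1 — characteristic polynomial of 2×2 Sigma:
  det(Sigma - λI) = λ² - trace · λ + det = 0.
  trace = 15 + 13 = 28, det = 15·13 - (-3)² = 186.
Step 2 — discriminant:
  Δ = trace² - 4·det = 784 - 744 = 40.
Step 3 — eigenvalues:
  λ = (trace ± √Δ)/2 = (28 ± 6.3246)/2,
  λ_1 = 17.1623,  λ_2 = 10.8377.

Step 4 — unit eigenvector for λ_1: solve (Sigma - λ_1 I)v = 0. First row:
  (15 - 17.1623)·v_x + (-3)·v_y = 0, i.e. (-2.1623)·v_x + (-3)·v_y = 0,
  so v ∝ (b, λ_1 - a) = (-3, 2.1623); multiply by -1 so the first entry is positive: u = (3, -2.1623).
  ||u|| = √((3)² + (-2.1623)²) = √(13.6754) ≈ 3.698,
  v_1 = u/||u|| ≈ (0.8112, -0.5847) (||v_1|| = 1).

λ_1 = 17.1623,  λ_2 = 10.8377;  v_1 ≈ (0.8112, -0.5847)


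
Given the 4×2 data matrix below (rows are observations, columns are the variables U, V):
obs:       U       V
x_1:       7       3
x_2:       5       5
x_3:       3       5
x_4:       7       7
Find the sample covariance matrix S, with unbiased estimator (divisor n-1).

Step 1 — column means:
  mean(U) = (7 + 5 + 3 + 7) / 4 = 22/4 = 5.5
  mean(V) = (3 + 5 + 5 + 7) / 4 = 20/4 = 5

Step 2 — sample covariance S[i,j] = (1/(n-1)) · Σ_k (x_{k,i} - mean_i) · (x_{k,j} - mean_j), with n-1 = 3.
  S[U,U] = ((1.5)·(1.5) + (-0.5)·(-0.5) + (-2.5)·(-2.5) + (1.5)·(1.5)) / 3 = 11/3 = 3.6667
  S[U,V] = ((1.5)·(-2) + (-0.5)·(0) + (-2.5)·(0) + (1.5)·(2)) / 3 = 0/3 = 0
  S[V,V] = ((-2)·(-2) + (0)·(0) + (0)·(0) + (2)·(2)) / 3 = 8/3 = 2.6667

S is symmetric (S[j,i] = S[i,j]). Assembling:

S = [[3.6667, 0],
 [0, 2.6667]]


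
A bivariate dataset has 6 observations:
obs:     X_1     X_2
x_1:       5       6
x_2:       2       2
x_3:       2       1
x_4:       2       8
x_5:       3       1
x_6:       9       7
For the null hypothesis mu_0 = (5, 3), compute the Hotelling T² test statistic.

Step 1 — sample mean vector:
  mean(X_1) = (5 + 2 + 2 + 2 + 3 + 9) / 6 = 23/6 = 3.8333
  mean(X_2) = (6 + 2 + 1 + 8 + 1 + 7) / 6 = 25/6 = 4.1667
  x̄ = (3.8333, 4.1667),  deviation x̄ - mu_0 = (3.8333, 4.1667) - (5, 3) = (-1.1667, 1.1667).

Step 2 — sample covariance matrix, S[i,j] = (1/(n-1)) · Σ_k (x_{k,i} - mean_i) · (x_{k,j} - mean_j), divisor n-1 = 5:
  S[X_1,X_1] = ((1.1667)·(1.1667) + (-1.8333)·(-1.8333) + (-1.8333)·(-1.8333) + (-1.8333)·(-1.8333) + (-0.8333)·(-0.8333) + (5.1667)·(5.1667)) / 5 = 38.8333/5 = 7.7667
  S[X_1,X_2] = ((1.1667)·(1.8333) + (-1.8333)·(-2.1667) + (-1.8333)·(-3.1667) + (-1.8333)·(3.8333) + (-0.8333)·(-3.1667) + (5.1667)·(2.8333)) / 5 = 22.1667/5 = 4.4333
  S[X_2,X_2] = ((1.8333)·(1.8333) + (-2.1667)·(-2.1667) + (-3.1667)·(-3.1667) + (3.8333)·(3.8333) + (-3.1667)·(-3.1667) + (2.8333)·(2.8333)) / 5 = 50.8333/5 = 10.1667
  S = [[7.7667, 4.4333],
 [4.4333, 10.1667]].

Step 3 — invert S. det(S) = 7.7667·10.1667 - (4.4333)² = 59.3067.
  S^{-1} = (1/det) · [[d, -b], [-b, a]] = [[0.1714, -0.0748],
 [-0.0748, 0.131]].

Step 4 — quadratic form (x̄ - mu_0)^T · S^{-1} · (x̄ - mu_0):
  S^{-1} · (x̄ - mu_0) = (-0.2872, 0.24),
  (x̄ - mu_0)^T · [...] = (-1.1667)·(-0.2872) + (1.1667)·(0.24) = 0.6151.

Step 5 — scale by n: T² = 6 · 0.6151 = 3.6904.

T² ≈ 3.6904


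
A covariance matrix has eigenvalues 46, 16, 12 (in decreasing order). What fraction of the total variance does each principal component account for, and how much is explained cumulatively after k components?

Step 1 — total variance = trace(Sigma) = Σ λ_i = 46 + 16 + 12 = 74.

Step 2 — fraction explained by component i = λ_i / Σ λ:
  PC1: 46/74 = 0.6216
  PC2: 16/74 = 0.2162
  PC3: 12/74 = 0.1622

Step 3 — cumulative fraction after k components = (λ_1 + ... + λ_k) / Σ λ:
  k = 1: 46/74 = 0.6216
  k = 2: (46 + 16)/74 = 62/74 = 0.8378
  k = 3: (46 + 16 + 12)/74 = 74/74 = 1

Summary (fraction, with percent):

explained: PC1 0.6216 (62.16%), PC2 0.2162 (21.62%), PC3 0.1622 (16.22%);  cumulative: 0.6216, 0.8378, 1


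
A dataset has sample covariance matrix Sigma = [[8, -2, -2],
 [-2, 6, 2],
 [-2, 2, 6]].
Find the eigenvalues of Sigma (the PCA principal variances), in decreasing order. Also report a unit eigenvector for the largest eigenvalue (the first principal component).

Step 1 — characteristic polynomial p(λ) = det(λI - Sigma) = λ³ - tr·λ² + c_1·λ - det, where tr = trace, c_1 = sum of the principal 2×2 minors, det = det(Sigma):
  tr = 8 + 6 + 6 = 20,
  c_1 = (8·6 - (-2)²) + (8·6 - (-2)²) + (6·6 - (2)²) = 44 + 44 + 32 = 120,
  det = 8·(6·6 - (2)²) - (-2)·((-2)·6 - (2)·(-2)) + (-2)·((-2)·(2) - 6·(-2)) = 8·(32) - (-2)·(-8) + (-2)·(8) = 224.
  So p(λ) = λ³ - 20λ² + 120λ - 224.
Step 2 — look for an integer root (rational root theorem: any rational root is an integer divisor of 224). Testing λ = 4:
  p(4) = 64 - 320 + 480 - 224 = 0  ✓
  Dividing out (λ - 4): p(λ) = (λ - 4)(λ² - 16λ + 56).
Step 3 — remaining eigenvalues from the quadratic λ² - 16λ + 56 = 0:
  Δ = 16² - 4·56 = 256 - 224 = 32,  λ = (16 ± √32)/2 = (16 ± 5.6569)/2 ≈ 10.8284 or 5.1716.
  Sorted: λ_1 = 10.8284,  λ_2 = 5.1716,  λ_3 = 4  (check: sum = 20 = tr ✓).

Step 4 — unit eigenvector for λ_1 ≈ 10.8284: v spans the null space of (Sigma - λ_1 I), whose rows are
  r_1 = (-2.8284, -2, -2),  r_2 = (-2, -4.8284, 2),  r_3 = (-2, 2, -4.8284).
  v is orthogonal to every row, so take v ∝ r_1 × r_2 = ((-2)·(2) - (-2)·(-4.8284), (-2)·(-2) - (-2.8284)·(2), (-2.8284)·(-4.8284) - (-2)·(-2)) ≈ (-13.6569, 9.6569, 9.6569).
  Rescale (multiply by -1 so the first nonzero entry is positive): u = (13.6569, -9.6569, -9.6569).
  ||u|| = √((13.6569)² + (-9.6569)² + (-9.6569)²) = √(373.0193) ≈ 19.3137,  v_1 = u/||u|| ≈ (0.7071, -0.5, -0.5) (||v_1|| = 1).

λ_1 = 10.8284,  λ_2 = 5.1716,  λ_3 = 4;  v_1 ≈ (0.7071, -0.5, -0.5)
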